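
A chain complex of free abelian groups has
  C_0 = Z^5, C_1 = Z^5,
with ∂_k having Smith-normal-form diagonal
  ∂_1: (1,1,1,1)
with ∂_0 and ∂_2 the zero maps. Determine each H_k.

H_0 = Z,  H_1 = Z.

H_0: b_0 = 5 − 0 − 4 = 1; torsion from ∂_1 factors > 1: none. So H_0 = Z.
H_1: b_1 = 5 − 4 − 0 = 1; torsion from ∂_2 factors > 1: none. So H_1 = Z.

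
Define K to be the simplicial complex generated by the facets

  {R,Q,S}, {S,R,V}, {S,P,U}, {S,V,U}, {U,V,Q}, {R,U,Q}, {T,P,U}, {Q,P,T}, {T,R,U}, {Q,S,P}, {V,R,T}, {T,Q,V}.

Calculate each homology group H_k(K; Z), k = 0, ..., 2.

H_0 = Z,  H_1 = Z/2Z,  H_2 = 0.

Fix the vertex order P < Q < R < S < T < U < V and write every simplex with vertices in increasing order. Then dim K = 2 and the simplices of K are:

  0-simplices (7): P, Q, R, S, T, U, V
  1-simplices (18): PQ, PS, PT, PU, QR, QS, QT, QU, QV, RS, RT, RU, RV, SU, SV, TU, TV, UV
  2-simplices (12): PQS, PQT, PSU, PTU, QRS, QRU, QTV, QUV, RSV, RTU, RTV, SUV

giving chain groups C_0 ≅ Z^7, C_1 ≅ Z^18, C_2 ≅ Z^12.

The boundary map ∂_1: C_1 → C_0 is given by ∂[p,q] = [q] − [p].
The resulting 7×18 matrix has rank 6, and its Smith normal form has invariant factors (1,1,1,1,1,1).

∂_2: C_2 → C_1 sends each 2-simplex [p,q,r] to [q,r] − [p,r] + [p,q]. For instance
  ∂PSU = SU − PU + PS,
  ∂PQS = QS − PS + PQ.
The 18×12 boundary matrix has rank 12 and Smith normal form diag(1,1,1,1,1,1,1,1,1,1,1,2).

From H_k ≅ ker(∂_k) / im(∂_{k+1}) we obtain:

  H_0: rank C_0 − rank ∂_1 = 7 − 6 = 1, and the invariant factors of ∂_1 are all 1, so H_0 ≅ Z.
  H_1: rank ker ∂_1 − rank ∂_2 = (18 − 6) − 12 = 0, and ∂_2 has invariant factor 2 > 1, so H_1 ≅ Z/2Z.
  H_2: rank ker ∂_2 − rank ∂_3 = (12 − 12) − 0 = 0, and there is no ∂_3, so H_2 ≅ 0.

(K is a triangulation of the real projective plane RP^2.)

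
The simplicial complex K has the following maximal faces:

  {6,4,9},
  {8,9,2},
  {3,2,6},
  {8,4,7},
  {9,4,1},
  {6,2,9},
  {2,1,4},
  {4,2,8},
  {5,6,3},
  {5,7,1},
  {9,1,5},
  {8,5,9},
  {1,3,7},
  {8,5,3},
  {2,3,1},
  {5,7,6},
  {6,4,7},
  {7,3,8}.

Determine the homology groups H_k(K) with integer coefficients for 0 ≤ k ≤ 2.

H_0 = Z,  H_1 = Z ⊕ Z_2,  H_2 = 0.

Take the total order 1 < 2 < 3 < 4 < 5 < 6 < 7 < 8 < 9 on the vertex set. Then K (dimension 2) consists of the simplices:

  0-simplices (9): [1], [2], [3], [4], [5], [6], [7], [8], [9]
  1-simplices (27): (27 of them)
  2-simplices (18): [1,2,3], [1,2,4], [1,3,7], [1,4,9], [1,5,7], [1,5,9], [2,3,6], [2,4,8], [2,6,9], [2,8,9], [3,5,6], [3,5,8], [3,7,8], [4,6,7], [4,6,9], [4,7,8], [5,6,7], [5,8,9]

giving chain groups C_0 ≅ Z^9, C_1 ≅ Z^27, C_2 ≅ Z^18.

Boundary ∂_1: C_1 → C_0 maps an edge to its endpoints' difference, ∂[p,q] = q − p. For instance
  ∂[4,8] = [8] − [4].
As a 9×27 matrix over Z this has rank 8, with invariant factors (1,1,1,1,1,1,1,1).

∂_2: C_2 → C_1 acts by ∂[p,q,r] = [q,r] − [p,r] + [p,q]. For instance
  ∂[1,5,7] = [5,7] − [1,7] + [1,5],
  ∂[2,3,6] = [3,6] − [2,6] + [2,3].
The resulting 27×18 matrix has rank 18, and its Smith normal form has invariant factors (1,1,1,1,1,1,1,1,1,1,1,1,1,1,1,1,1,2).

From H_k ≅ ker(∂_k) / im(∂_{k+1}) we obtain:

  H_0: rank C_0 − rank ∂_1 = 9 − 8 = 1, and the invariant factors of ∂_1 are all 1, so H_0 = Z.
  H_1: rank ker ∂_1 − rank ∂_2 = (27 − 8) − 18 = 1, and ∂_2 has invariant factor 2 > 1, so H_1 = Z ⊕ Z_2.
  H_2: rank ker ∂_2 − rank ∂_3 = (18 − 18) − 0 = 0, and there is no ∂_3, so H_2 = 0.

As a check, the Euler characteristic is 9 − 27 + 18 = 0, which agrees with 1 − 1 + 0 = 0.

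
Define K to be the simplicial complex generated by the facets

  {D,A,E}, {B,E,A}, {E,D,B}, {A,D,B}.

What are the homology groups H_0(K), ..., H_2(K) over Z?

Fix the vertex order A < B < D < E and write every simplex with vertices in increasing order. Then dim K = 2 and the simplices of K are:

  0-simplices (4): A, B, D, E
  1-simplices (6): AB, AD, AE, BD, BE, DE
  2-simplices (4): ABD, ABE, ADE, BDE

so the chain groups are C_0 ≅ Z^4, C_1 ≅ Z^6, C_2 ≅ Z^4.

Boundary ∂_1: C_1 → C_0 sends each edge [p,q] (with p < q) to q − p.
This gives a 4×6 integer matrix of rank 3; reducing to Smith normal form yields diagonal entries (1,1,1).

The boundary map ∂_2: C_2 → C_1 maps a triangle to the signed sum of its edges. For instance
  ∂ABD = BD − AD + AB,
  ∂ADE = DE − AE + AD.
The 6×4 boundary matrix has rank 3 and Smith normal form diag(1,1,1).

From H_k ≅ ker(∂_k) / im(∂_{k+1}) we obtain:

  H_0: rank C_0 − rank ∂_1 = 4 − 3 = 1, and the invariant factors of ∂_1 are all 1, so H_0 = Z.
  H_1: rank ker ∂_1 − rank ∂_2 = (6 − 3) − 3 = 0, and the invariant factors of ∂_2 are all 1, so H_1 = 0.
  H_2: rank ker ∂_2 − rank ∂_3 = (4 − 3) − 0 = 1, and there is no ∂_3, so H_2 = Z.

H_0 ≅ Z,  H_1 = 0,  H_2 ≅ Z.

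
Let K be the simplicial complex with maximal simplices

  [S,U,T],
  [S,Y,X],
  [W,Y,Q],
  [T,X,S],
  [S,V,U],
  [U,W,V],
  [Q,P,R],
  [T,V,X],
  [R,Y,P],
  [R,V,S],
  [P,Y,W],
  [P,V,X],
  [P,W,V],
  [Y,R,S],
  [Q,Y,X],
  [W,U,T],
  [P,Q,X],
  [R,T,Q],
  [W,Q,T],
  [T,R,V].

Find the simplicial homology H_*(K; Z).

Fix the vertex order P < Q < R < S < T < U < V < W < X < Y and write every simplex with vertices in increasing order. Then dim K = 2 and the simplices of K are:

  0-simplices (10): P, Q, R, S, T, U, V, W, X, Y
  1-simplices (30): PQ, PR, PV, PW, PX, PY, QR, QT, QW, QX, QY, RS, RT, RV, RY, ST, SU, SV, SX, SY, TU, TV, TW, TX, UV, UW, VW, VX, WY, XY
  2-simplices (20): PQR, PQX, PRY, PVW, PVX, PWY, QRT, QTW, QWY, QXY, RSV, RSY, RTV, STU, STX, SUV, SXY, TUW, TVX, UVW

giving chain groups C_0 ≅ Z^10, C_1 ≅ Z^30, C_2 ≅ Z^20.

∂_1: C_1 → C_0 is given by ∂[p,q] = [q] − [p]. For instance
  ∂TW = W − T.
The 10×30 boundary matrix has rank 9 and Smith normal form diag(1,1,1,1,1,1,1,1,1).

Boundary ∂_2: C_2 → C_1 acts by ∂[p,q,r] = [q,r] − [p,r] + [p,q]. For instance
  ∂STU = TU − SU + ST,
  ∂PRY = RY − PY + PR.
As a 30×20 matrix over Z this has rank 20, with invariant factors (1,1,1,1,1,1,1,1,1,1,1,1,1,1,1,1,1,1,1,2).

Computing H_k = (kernel of ∂_k) / (image of ∂_{k+1}):

  H_0: rank C_0 − rank ∂_1 = 10 − 9 = 1, and the invariant factors of ∂_1 are all 1, so H_0 ≅ Z.
  H_1: rank ker ∂_1 − rank ∂_2 = (30 − 9) − 20 = 1, and ∂_2 has invariant factor 2 > 1, so H_1 ≅ Z ⊕ Z/2Z.
  H_2: rank ker ∂_2 − rank ∂_3 = (20 − 20) − 0 = 0, and there is no ∂_3, so H_2 ≅ 0.

(K is a triangulation of the Klein bottle.)

H_0 ≅ Z,  H_1 ≅ Z ⊕ Z/2Z,  H_2 = 0.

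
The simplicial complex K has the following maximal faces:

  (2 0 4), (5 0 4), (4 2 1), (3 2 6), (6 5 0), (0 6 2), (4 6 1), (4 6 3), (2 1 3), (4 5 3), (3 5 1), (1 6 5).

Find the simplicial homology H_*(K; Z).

We work with the vertex ordering 0 < 1 < 2 < 3 < 4 < 5 < 6. The simplices of K, each written with vertices in increasing order, are:

  0-simplices (7): [0], [1], [2], [3], [4], [5], [6]
  1-simplices (18): [0,2], [0,4], [0,5], [0,6], [1,2], [1,3], [1,4], [1,5], [1,6], [2,3], [2,4], [2,6], [3,4], [3,5], [3,6], [4,5], [4,6], [5,6]
  2-simplices (12): [0,2,4], [0,2,6], [0,4,5], [0,5,6], [1,2,3], [1,2,4], [1,3,5], [1,4,6], [1,5,6], [2,3,6], [3,4,5], [3,4,6]

Hence C_0 ≅ Z^7, C_1 ≅ Z^18, C_2 ≅ Z^12.

∂_1: C_1 → C_0 is given by ∂[p,q] = [q] − [p].
As a 7×18 matrix over Z this has rank 6, with invariant factors (1,1,1,1,1,1).

∂_2: C_2 → C_1 acts by ∂[p,q,r] = [q,r] − [p,r] + [p,q]. For instance
  ∂[3,4,5] = [4,5] − [3,5] + [3,4],
  ∂[1,3,5] = [3,5] − [1,5] + [1,3].
The resulting 18×12 matrix has rank 12, and its Smith normal form has invariant factors (1,1,1,1,1,1,1,1,1,1,1,2).

From H_k ≅ ker(∂_k) / im(∂_{k+1}) we obtain:

  H_0: rank C_0 − rank ∂_1 = 7 − 6 = 1, and the invariant factors of ∂_1 are all 1, so H_0 ≅ Z.
  H_1: rank ker ∂_1 − rank ∂_2 = (18 − 6) − 12 = 0, and ∂_2 has invariant factor 2 > 1, so H_1 ≅ Z/2.
  H_2: rank ker ∂_2 − rank ∂_3 = (12 − 12) − 0 = 0, and there is no ∂_3, so H_2 ≅ 0.

H_0 ≅ Z,  H_1 ≅ Z/2,  H_2 = 0.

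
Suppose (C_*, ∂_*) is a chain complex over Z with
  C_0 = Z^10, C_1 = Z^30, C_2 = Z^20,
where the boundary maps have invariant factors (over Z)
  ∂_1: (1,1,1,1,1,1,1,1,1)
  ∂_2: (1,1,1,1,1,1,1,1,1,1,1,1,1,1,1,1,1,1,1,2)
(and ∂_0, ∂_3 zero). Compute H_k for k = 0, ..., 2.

H_0: b_0 = 10 − 0 − 9 = 1; torsion from ∂_1 factors > 1: none. So H_0 = Z.
H_1: b_1 = 30 − 9 − 20 = 1; torsion from ∂_2 factors > 1: [2]. So H_1 = Z ⊕ Z/2.
H_2: b_2 = 20 − 20 − 0 = 0; torsion from ∂_3 factors > 1: none. So H_2 = 0.

H_0 = Z,  H_1 = Z ⊕ Z/2,  H_2 = 0.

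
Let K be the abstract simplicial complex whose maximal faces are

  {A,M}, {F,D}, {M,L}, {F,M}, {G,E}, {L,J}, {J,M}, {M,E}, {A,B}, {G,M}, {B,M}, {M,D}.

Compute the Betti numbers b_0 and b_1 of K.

K has 9 vertices, 12 edges.
rank ∂_0 = 0, rank ∂_1 = 8 ⇒ b_0 = 9 − 0 − 8 = 1; all invariant factors of ∂_1 are 1 so no torsion. So H_0 ≅ Z.
rank ∂_1 = 8, rank ∂_2 = 0 ⇒ b_1 = 12 − 8 − 0 = 4. So H_1 ≅ Z^4.

b_0 = 1, b_1 = 4.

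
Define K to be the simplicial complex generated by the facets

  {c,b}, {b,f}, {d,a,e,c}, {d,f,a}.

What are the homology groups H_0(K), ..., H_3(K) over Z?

H_0 ≅ Z,  H_1 ≅ Z,  H_2 = 0,  H_3 = 0.

Fix the vertex order a < b < c < d < e < f and write every simplex with vertices in increasing order. Then dim K = 3 and the simplices of K are:

  0-simplices (6): a, b, c, d, e, f
  1-simplices (10): ac, ad, ae, af, bc, bf, cd, ce, de, df
  2-simplices (5): acd, ace, ade, adf, cde
  3-simplices (1): acde

giving chain groups C_0 ≅ Z^6, C_1 ≅ Z^10, C_2 ≅ Z^5, C_3 ≅ Z^1.

Boundary ∂_1: C_1 → C_0 maps an edge to its endpoints' difference, ∂[p,q] = q − p.
The 6×10 boundary matrix has rank 5 and Smith normal form diag(1,1,1,1,1).

∂_2: C_2 → C_1 sends each 2-simplex [p,q,r] to [q,r] − [p,r] + [p,q]. For instance
  ∂ace = ce − ae + ac,
  ∂acd = cd − ad + ac.
This gives a 10×5 integer matrix of rank 4; reducing to Smith normal form yields diagonal entries (1,1,1,1).

Boundary ∂_3: C_3 → C_2 sends each 3-simplex σ to the alternating sum Σ_i (−1)^i (σ with its i-th vertex removed). For instance
  ∂acde = cde − ade + ace − acd.
This gives a 5×1 integer matrix of rank 1; reducing to Smith normal form yields diagonal entries (1).

From H_k ≅ ker(∂_k) / im(∂_{k+1}) we obtain:

  H_0: rank C_0 − rank ∂_1 = 6 − 5 = 1, and the invariant factors of ∂_1 are all 1, so H_0 ≅ Z.
  H_1: rank ker ∂_1 − rank ∂_2 = (10 − 5) − 4 = 1, and the invariant factors of ∂_2 are all 1, so H_1 ≅ Z.
  H_2: rank ker ∂_2 − rank ∂_3 = (5 − 4) − 1 = 0, and the invariant factors of ∂_3 are all 1, so H_2 ≅ 0.
  H_3: rank ker ∂_3 − rank ∂_4 = (1 − 1) − 0 = 0, and there is no ∂_4, so H_3 ≅ 0.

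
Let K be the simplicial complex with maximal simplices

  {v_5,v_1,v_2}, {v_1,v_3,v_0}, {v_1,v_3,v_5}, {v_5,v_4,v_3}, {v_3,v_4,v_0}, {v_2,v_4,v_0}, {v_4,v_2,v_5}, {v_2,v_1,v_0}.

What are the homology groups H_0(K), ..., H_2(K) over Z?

K has 6 vertices, 12 edges, 8 triangles.
rank ∂_0 = 0, rank ∂_1 = 5 ⇒ b_0 = 6 − 0 − 5 = 1; all invariant factors of ∂_1 are 1 so no torsion. So H_0 ≅ Z.
rank ∂_1 = 5, rank ∂_2 = 7 ⇒ b_1 = 12 − 5 − 7 = 0; all invariant factors of ∂_2 are 1 so no torsion. So H_1 ≅ 0.
rank ∂_2 = 7, rank ∂_3 = 0 ⇒ b_2 = 8 − 7 − 0 = 1. So H_2 ≅ Z.

H_0 = Z,  H_1 = 0,  H_2 = Z.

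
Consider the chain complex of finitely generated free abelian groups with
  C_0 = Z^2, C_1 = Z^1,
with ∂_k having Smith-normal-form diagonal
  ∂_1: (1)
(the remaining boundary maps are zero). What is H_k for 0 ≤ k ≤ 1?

H_0: b_0 = 2 − 0 − 1 = 1; torsion from ∂_1 factors > 1: none. So H_0 ≅ Z.
H_1: b_1 = 1 − 1 − 0 = 0; torsion from ∂_2 factors > 1: none. So H_1 ≅ 0.

H_0 ≅ Z,  H_1 = 0.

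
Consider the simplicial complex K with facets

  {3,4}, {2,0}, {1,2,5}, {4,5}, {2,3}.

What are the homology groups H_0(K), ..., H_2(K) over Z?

We work with the vertex ordering 0 < 1 < 2 < 3 < 4 < 5. The simplices of K, each written with vertices in increasing order, are:

  0-simplices (6): [0], [1], [2], [3], [4], [5]
  1-simplices (7): [0,2], [1,2], [1,5], [2,3], [2,5], [3,4], [4,5]
  2-simplices (1): [1,2,5]

giving chain groups C_0 ≅ Z^6, C_1 ≅ Z^7, C_2 ≅ Z^1.

The boundary map ∂_1: C_1 → C_0 maps an edge to its endpoints' difference, ∂[p,q] = q − p.
As a 6×7 matrix over Z this has rank 5, with invariant factors (1,1,1,1,1).

Boundary ∂_2: C_2 → C_1 acts by ∂[p,q,r] = [q,r] − [p,r] + [p,q]. For instance
  ∂[1,2,5] = [2,5] − [1,5] + [1,2].
The 7×1 boundary matrix has rank 1 and Smith normal form diag(1).

From H_k ≅ ker(∂_k) / im(∂_{k+1}) we obtain:

  H_0: rank C_0 − rank ∂_1 = 6 − 5 = 1, and the invariant factors of ∂_1 are all 1, so H_0 = Z.
  H_1: rank ker ∂_1 − rank ∂_2 = (7 − 5) − 1 = 1, and the invariant factors of ∂_2 are all 1, so H_1 = Z.
  H_2: rank ker ∂_2 − rank ∂_3 = (1 − 1) − 0 = 0, and there is no ∂_3, so H_2 = 0.

As a check, the Euler characteristic is 6 − 7 + 1 = 0, which agrees with 1 − 1 + 0 = 0.

H_0 ≅ Z,  H_1 ≅ Z,  H_2 = 0.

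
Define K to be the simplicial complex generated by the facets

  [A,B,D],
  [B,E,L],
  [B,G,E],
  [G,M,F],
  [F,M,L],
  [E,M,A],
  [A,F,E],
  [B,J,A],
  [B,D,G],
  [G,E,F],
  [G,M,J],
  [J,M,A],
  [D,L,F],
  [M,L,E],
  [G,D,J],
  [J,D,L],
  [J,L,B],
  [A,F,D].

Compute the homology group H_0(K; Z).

We work with the vertex ordering A < B < D < E < F < G < J < L < M. The simplices of K, each written with vertices in increasing order, are:

  0-simplices (9): A, B, D, E, F, G, J, L, M
  1-simplices (27): AB, AD, AE, AF, AJ, AM, BD, BE, BG, BJ, BL, DF, DG, DJ, DL, EF, EG, EL, EM, FG, FL, FM, GJ, GM, JL, JM, LM
  2-simplices (18): ABD, ABJ, ADF, AEF, AEM, AJM, BDG, BEG, BEL, BJL, DFL, DGJ, DJL, EFG, ELM, FGM, FLM, GJM

so the chain groups are C_0 ≅ Z^9, C_1 ≅ Z^27, C_2 ≅ Z^18.

Boundary ∂_1: C_1 → C_0 is given by ∂[p,q] = [q] − [p].
This gives a 9×27 integer matrix of rank 8; reducing to Smith normal form yields diagonal entries (1,1,1,1,1,1,1,1).

Boundary ∂_2: C_2 → C_1 sends each 2-simplex [p,q,r] to [q,r] − [p,r] + [p,q]. For instance
  ∂ELM = LM − EM + EL,
  ∂EFG = FG − EG + EF.
As a 27×18 matrix over Z this has rank 18, with invariant factors (1,1,1,1,1,1,1,1,1,1,1,1,1,1,1,1,1,2).

Reading off H_k = ker ∂_k / im ∂_{k+1}:

  H_0: rank C_0 − rank ∂_1 = 9 − 8 = 1, and the invariant factors of ∂_1 are all 1, so H_0 ≅ Z.

(K is a triangulation of the Klein bottle.)

H_0 = Z.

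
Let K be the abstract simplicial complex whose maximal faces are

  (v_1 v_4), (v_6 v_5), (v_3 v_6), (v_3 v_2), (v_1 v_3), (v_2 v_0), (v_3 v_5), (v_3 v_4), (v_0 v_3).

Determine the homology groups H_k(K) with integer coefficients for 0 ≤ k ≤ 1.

Take the total order v_0 < v_1 < v_2 < v_3 < v_4 < v_5 < v_6 on the vertex set. Then K (dimension 1) consists of the simplices:

  0-simplices (7): [v_0], [v_1], [v_2], [v_3], [v_4], [v_5], [v_6]
  1-simplices (9): [v_0,v_2], [v_0,v_3], [v_1,v_3], [v_1,v_4], [v_2,v_3], [v_3,v_4], [v_3,v_5], [v_3,v_6], [v_5,v_6]

Hence C_0 ≅ Z^7, C_1 ≅ Z^9.

The boundary map ∂_1: C_1 → C_0 maps an edge to its endpoints' difference, ∂[p,q] = q − p.
As a 7×9 matrix over Z this has rank 6, with invariant factors (1,1,1,1,1,1).

Now H_k = ker ∂_k / im ∂_{k+1}, so:

  H_0: rank C_0 − rank ∂_1 = 7 − 6 = 1, and the invariant factors of ∂_1 are all 1, so H_0 ≅ Z.
  H_1: rank ker ∂_1 − rank ∂_2 = (9 − 6) − 0 = 3, and there is no ∂_2, so H_1 ≅ Z^3.

As a check, the Euler characteristic is 7 − 9 = -2, which agrees with 1 − 3 = -2.

H_0 ≅ Z,  H_1 ≅ Z^3.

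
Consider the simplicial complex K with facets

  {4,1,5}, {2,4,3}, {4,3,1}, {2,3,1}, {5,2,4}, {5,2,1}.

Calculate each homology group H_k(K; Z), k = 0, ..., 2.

H_0 ≅ Z,  H_1 = 0,  H_2 ≅ Z.

Order the vertices as 1 < 2 < 3 < 4 < 5. Listing each simplex with vertices in this order, K has dimension 2 with simplices:

  0-simplices (5): [1], [2], [3], [4], [5]
  1-simplices (9): [1,2], [1,3], [1,4], [1,5], [2,3], [2,4], [2,5], [3,4], [4,5]
  2-simplices (6): [1,2,3], [1,2,5], [1,3,4], [1,4,5], [2,3,4], [2,4,5]

Hence C_0 ≅ Z^5, C_1 ≅ Z^9, C_2 ≅ Z^6.

∂_1: C_1 → C_0 is given by ∂[p,q] = [q] − [p]. For instance
  ∂[1,4] = [4] − [1].
As a 5×9 matrix over Z this has rank 4, with invariant factors (1,1,1,1).

Boundary ∂_2: C_2 → C_1 maps a triangle to the signed sum of its edges. For instance
  ∂[2,4,5] = [4,5] − [2,5] + [2,4],
  ∂[1,2,5] = [2,5] − [1,5] + [1,2].
This gives a 9×6 integer matrix of rank 5; reducing to Smith normal form yields diagonal entries (1,1,1,1,1).

Computing H_k = (kernel of ∂_k) / (image of ∂_{k+1}):

  H_0: rank C_0 − rank ∂_1 = 5 − 4 = 1, and the invariant factors of ∂_1 are all 1, so H_0 = Z.
  H_1: rank ker ∂_1 − rank ∂_2 = (9 − 4) − 5 = 0, and the invariant factors of ∂_2 are all 1, so H_1 = 0.
  H_2: rank ker ∂_2 − rank ∂_3 = (6 − 5) − 0 = 1, and there is no ∂_3, so H_2 = Z.

As a check, the Euler characteristic is 5 − 9 + 6 = 2, which agrees with 1 − 0 + 1 = 2.
(K is a triangulation of the 2-sphere S^2.)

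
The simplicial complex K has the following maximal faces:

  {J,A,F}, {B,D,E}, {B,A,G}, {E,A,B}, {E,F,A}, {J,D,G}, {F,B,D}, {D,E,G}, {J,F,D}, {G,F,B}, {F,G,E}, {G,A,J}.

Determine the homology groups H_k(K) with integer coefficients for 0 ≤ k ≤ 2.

Fix the vertex order A < B < D < E < F < G < J and write every simplex with vertices in increasing order. Then dim K = 2 and the simplices of K are:

  0-simplices (7): A, B, D, E, F, G, J
  1-simplices (18): AB, AE, AF, AG, AJ, BD, BE, BF, BG, DE, DF, DG, DJ, EF, EG, FG, FJ, GJ
  2-simplices (12): ABE, ABG, AEF, AFJ, AGJ, BDE, BDF, BFG, DEG, DFJ, DGJ, EFG

Hence C_0 ≅ Z^7, C_1 ≅ Z^18, C_2 ≅ Z^12.

∂_1: C_1 → C_0 maps an edge to its endpoints' difference, ∂[p,q] = q − p.
The resulting 7×18 matrix has rank 6, and its Smith normal form has invariant factors (1,1,1,1,1,1).

∂_2: C_2 → C_1 acts by ∂[p,q,r] = [q,r] − [p,r] + [p,q]. For instance
  ∂AEF = EF − AF + AE,
  ∂AGJ = GJ − AJ + AG.
As a 18×12 matrix over Z this has rank 12, with invariant factors (1,1,1,1,1,1,1,1,1,1,1,2).

Reading off H_k = ker ∂_k / im ∂_{k+1}:

  H_0: rank C_0 − rank ∂_1 = 7 − 6 = 1, and the invariant factors of ∂_1 are all 1, so H_0 ≅ Z.
  H_1: rank ker ∂_1 − rank ∂_2 = (18 − 6) − 12 = 0, and ∂_2 has invariant factor 2 > 1, so H_1 ≅ Z/2.
  H_2: rank ker ∂_2 − rank ∂_3 = (12 − 12) − 0 = 0, and there is no ∂_3, so H_2 ≅ 0.

As a check, the Euler characteristic is 7 − 18 + 12 = 1, which agrees with 1 − 0 + 0 = 1.

H_0 ≅ Z,  H_1 ≅ Z/2,  H_2 = 0.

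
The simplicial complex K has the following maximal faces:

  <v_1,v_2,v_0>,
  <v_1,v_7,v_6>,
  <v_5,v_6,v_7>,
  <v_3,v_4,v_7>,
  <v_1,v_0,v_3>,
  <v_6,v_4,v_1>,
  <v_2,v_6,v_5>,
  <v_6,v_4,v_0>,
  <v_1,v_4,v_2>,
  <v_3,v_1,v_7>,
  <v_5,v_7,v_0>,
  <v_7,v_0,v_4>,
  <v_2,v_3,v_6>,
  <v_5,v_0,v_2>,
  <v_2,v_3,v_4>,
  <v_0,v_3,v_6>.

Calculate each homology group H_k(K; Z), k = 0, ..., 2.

Order the vertices as v_0 < v_1 < v_2 < v_3 < v_4 < v_5 < v_6 < v_7. Listing each simplex with vertices in this order, K has dimension 2 with simplices:

  0-simplices (8): [v_0], [v_1], [v_2], [v_3], [v_4], [v_5], [v_6], [v_7]
  1-simplices (24): (24 of them)
  2-simplices (16): (16 of them)

Hence C_0 ≅ Z^8, C_1 ≅ Z^24, C_2 ≅ Z^16.

Boundary ∂_1: C_1 → C_0 maps an edge to its endpoints' difference, ∂[p,q] = q − p. For instance
  ∂[v_3,v_4] = [v_4] − [v_3].
As a 8×24 matrix over Z this has rank 7, with invariant factors (1,1,1,1,1,1,1).

Boundary ∂_2: C_2 → C_1 sends each 2-simplex [p,q,r] to [q,r] − [p,r] + [p,q]. For instance
  ∂[v_5,v_6,v_7] = [v_6,v_7] − [v_5,v_7] + [v_5,v_6],
  ∂[v_2,v_3,v_4] = [v_3,v_4] − [v_2,v_4] + [v_2,v_3].
The 24×16 boundary matrix has rank 15 and Smith normal form diag(1,1,1,1,1,1,1,1,1,1,1,1,1,1,1).

Now H_k = ker ∂_k / im ∂_{k+1}, so:

  H_0: rank C_0 − rank ∂_1 = 8 − 7 = 1, and the invariant factors of ∂_1 are all 1, so H_0 = Z.
  H_1: rank ker ∂_1 − rank ∂_2 = (24 − 7) − 15 = 2, and the invariant factors of ∂_2 are all 1, so H_1 = Z^2.
  H_2: rank ker ∂_2 − rank ∂_3 = (16 − 15) − 0 = 1, and there is no ∂_3, so H_2 = Z.

As a check, the Euler characteristic is 8 − 24 + 16 = 0, which agrees with 1 − 2 + 1 = 0.

H_0 = Z,  H_1 = Z^2,  H_2 = Z.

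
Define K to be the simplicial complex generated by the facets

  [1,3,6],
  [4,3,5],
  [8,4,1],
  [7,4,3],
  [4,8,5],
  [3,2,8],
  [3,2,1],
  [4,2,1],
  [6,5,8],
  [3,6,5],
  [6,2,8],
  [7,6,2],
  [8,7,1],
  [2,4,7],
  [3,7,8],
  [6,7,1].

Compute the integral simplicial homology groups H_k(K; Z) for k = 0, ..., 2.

H_0 ≅ Z,  H_1 ≅ Z^2,  H_2 ≅ Z.

Take the total order 1 < 2 < 3 < 4 < 5 < 6 < 7 < 8 on the vertex set. Then K (dimension 2) consists of the simplices:

  0-simplices (8): [1], [2], [3], [4], [5], [6], [7], [8]
  1-simplices (24): (24 of them)
  2-simplices (16): [1,2,3], [1,2,4], [1,3,6], [1,4,8], [1,6,7], [1,7,8], [2,3,8], [2,4,7], [2,6,7], [2,6,8], [3,4,5], [3,4,7], [3,5,6], [3,7,8], [4,5,8], [5,6,8]

giving chain groups C_0 ≅ Z^8, C_1 ≅ Z^24, C_2 ≅ Z^16.

∂_1: C_1 → C_0 is given by ∂[p,q] = [q] − [p].
This gives a 8×24 integer matrix of rank 7; reducing to Smith normal form yields diagonal entries (1,1,1,1,1,1,1).

∂_2: C_2 → C_1 acts by ∂[p,q,r] = [q,r] − [p,r] + [p,q]. For instance
  ∂[4,5,8] = [5,8] − [4,8] + [4,5],
  ∂[3,4,7] = [4,7] − [3,7] + [3,4].
This gives a 24×16 integer matrix of rank 15; reducing to Smith normal form yields diagonal entries (1,1,1,1,1,1,1,1,1,1,1,1,1,1,1).

Computing H_k = (kernel of ∂_k) / (image of ∂_{k+1}):

  H_0: rank C_0 − rank ∂_1 = 8 − 7 = 1, and the invariant factors of ∂_1 are all 1, so H_0 = Z.
  H_1: rank ker ∂_1 − rank ∂_2 = (24 − 7) − 15 = 2, and the invariant factors of ∂_2 are all 1, so H_1 = Z^2.
  H_2: rank ker ∂_2 − rank ∂_3 = (16 − 15) − 0 = 1, and there is no ∂_3, so H_2 = Z.

As a check, the Euler characteristic is 8 − 24 + 16 = 0, which agrees with 1 − 2 + 1 = 0.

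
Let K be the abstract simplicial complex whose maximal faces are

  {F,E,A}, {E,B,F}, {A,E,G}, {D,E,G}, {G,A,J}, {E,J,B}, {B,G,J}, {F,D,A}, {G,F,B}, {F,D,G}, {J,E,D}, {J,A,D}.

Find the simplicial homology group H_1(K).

K has 7 vertices, 18 edges, 12 triangles.
rank ∂_1 = 6, rank ∂_2 = 12 ⇒ b_1 = 18 − 6 − 12 = 0; ∂_2 has invariant factor(s) [2] giving torsion. So H_1 = Z/2.

H_1 ≅ Z/2.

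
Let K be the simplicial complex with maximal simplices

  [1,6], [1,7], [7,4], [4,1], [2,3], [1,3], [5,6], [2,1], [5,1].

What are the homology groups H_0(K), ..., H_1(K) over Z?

We work with the vertex ordering 1 < 2 < 3 < 4 < 5 < 6 < 7. The simplices of K, each written with vertices in increasing order, are:

  0-simplices (7): [1], [2], [3], [4], [5], [6], [7]
  1-simplices (9): [1,2], [1,3], [1,4], [1,5], [1,6], [1,7], [2,3], [4,7], [5,6]

so the chain groups are C_0 ≅ Z^7, C_1 ≅ Z^9.

Boundary ∂_1: C_1 → C_0 maps an edge to its endpoints' difference, ∂[p,q] = q − p.
As a 7×9 matrix over Z this has rank 6, with invariant factors (1,1,1,1,1,1).

Reading off H_k = ker ∂_k / im ∂_{k+1}:

  H_0: rank C_0 − rank ∂_1 = 7 − 6 = 1, and the invariant factors of ∂_1 are all 1, so H_0 = Z.
  H_1: rank ker ∂_1 − rank ∂_2 = (9 − 6) − 0 = 3, and there is no ∂_2, so H_1 = Z^3.

As a check, the Euler characteristic is 7 − 9 = -2, which agrees with 1 − 3 = -2.

H_0 ≅ Z,  H_1 ≅ Z^3.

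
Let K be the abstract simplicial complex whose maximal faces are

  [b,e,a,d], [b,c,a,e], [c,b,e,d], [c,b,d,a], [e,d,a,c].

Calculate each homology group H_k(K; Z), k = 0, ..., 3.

H_0 ≅ Z,  H_1 = 0,  H_2 = 0,  H_3 ≅ Z.

Fix the vertex order a < b < c < d < e and write every simplex with vertices in increasing order. Then dim K = 3 and the simplices of K are:

  0-simplices (5): a, b, c, d, e
  1-simplices (10): ab, ac, ad, ae, bc, bd, be, cd, ce, de
  2-simplices (10): abc, abd, abe, acd, ace, ade, bcd, bce, bde, cde
  3-simplices (5): abcd, abce, abde, acde, bcde

Hence C_0 ≅ Z^5, C_1 ≅ Z^10, C_2 ≅ Z^10, C_3 ≅ Z^5.

The boundary map ∂_1: C_1 → C_0 sends each edge [p,q] (with p < q) to q − p.
This gives a 5×10 integer matrix of rank 4; reducing to Smith normal form yields diagonal entries (1,1,1,1).

The boundary map ∂_2: C_2 → C_1 maps a triangle to the signed sum of its edges. For instance
  ∂bce = ce − be + bc,
  ∂ace = ce − ae + ac.
The resulting 10×10 matrix has rank 6, and its Smith normal form has invariant factors (1,1,1,1,1,1).

∂_3: C_3 → C_2 sends each 3-simplex σ to the alternating sum Σ_i (−1)^i (σ with its i-th vertex removed). For instance
  ∂abde = bde − ade + abe − abd,
  ∂abcd = bcd − acd + abd − abc.
As a 10×5 matrix over Z this has rank 4, with invariant factors (1,1,1,1).

Computing H_k = (kernel of ∂_k) / (image of ∂_{k+1}):

  H_0: rank C_0 − rank ∂_1 = 5 − 4 = 1, and the invariant factors of ∂_1 are all 1, so H_0 ≅ Z.
  H_1: rank ker ∂_1 − rank ∂_2 = (10 − 4) − 6 = 0, and the invariant factors of ∂_2 are all 1, so H_1 ≅ 0.
  H_2: rank ker ∂_2 − rank ∂_3 = (10 − 6) − 4 = 0, and the invariant factors of ∂_3 are all 1, so H_2 ≅ 0.
  H_3: rank ker ∂_3 − rank ∂_4 = (5 − 4) − 0 = 1, and there is no ∂_4, so H_3 ≅ Z.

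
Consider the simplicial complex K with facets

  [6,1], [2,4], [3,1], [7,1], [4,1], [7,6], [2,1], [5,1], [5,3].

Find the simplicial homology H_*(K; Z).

H_0 ≅ Z,  H_1 ≅ Z^3.

We work with the vertex ordering 1 < 2 < 3 < 4 < 5 < 6 < 7. The simplices of K, each written with vertices in increasing order, are:

  0-simplices (7): [1], [2], [3], [4], [5], [6], [7]
  1-simplices (9): [1,2], [1,3], [1,4], [1,5], [1,6], [1,7], [2,4], [3,5], [6,7]

so the chain groups are C_0 ≅ Z^7, C_1 ≅ Z^9.

The boundary map ∂_1: C_1 → C_0 sends each edge [p,q] (with p < q) to q − p. For instance
  ∂[1,6] = [6] − [1].
The 7×9 boundary matrix has rank 6 and Smith normal form diag(1,1,1,1,1,1).

Reading off H_k = ker ∂_k / im ∂_{k+1}:

  H_0: rank C_0 − rank ∂_1 = 7 − 6 = 1, and the invariant factors of ∂_1 are all 1, so H_0 = Z.
  H_1: rank ker ∂_1 − rank ∂_2 = (9 − 6) − 0 = 3, and there is no ∂_2, so H_1 = Z^3.

As a check, the Euler characteristic is 7 − 9 = -2, which agrees with 1 − 3 = -2.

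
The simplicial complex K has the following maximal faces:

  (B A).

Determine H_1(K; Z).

Take the total order A < B on the vertex set. Then K (dimension 1) consists of the simplices:

  0-simplices (2): A, B
  1-simplices (1): AB

giving chain groups C_0 ≅ Z^2, C_1 ≅ Z^1.

The boundary map ∂_1: C_1 → C_0 sends each edge [p,q] (with p < q) to q − p. For instance
  ∂AB = B − A.
As a 2×1 matrix over Z this has rank 1, with invariant factors (1).

Reading off H_k = ker ∂_k / im ∂_{k+1}:

  H_1: rank ker ∂_1 − rank ∂_2 = (1 − 1) − 0 = 0, and there is no ∂_2, so H_1 ≅ 0.

(K is a triangulation of the 1-simplex.)

H_1 = 0.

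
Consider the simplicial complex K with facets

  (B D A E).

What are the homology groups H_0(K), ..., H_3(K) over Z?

Order the vertices as A < B < D < E. Listing each simplex with vertices in this order, K has dimension 3 with simplices:

  0-simplices (4): A, B, D, E
  1-simplices (6): AB, AD, AE, BD, BE, DE
  2-simplices (4): ABD, ABE, ADE, BDE
  3-simplices (1): ABDE

so the chain groups are C_0 ≅ Z^4, C_1 ≅ Z^6, C_2 ≅ Z^4, C_3 ≅ Z^1.

The boundary map ∂_1: C_1 → C_0 maps an edge to its endpoints' difference, ∂[p,q] = q − p. For instance
  ∂BE = E − B.
This gives a 4×6 integer matrix of rank 3; reducing to Smith normal form yields diagonal entries (1,1,1).

Boundary ∂_2: C_2 → C_1 acts by ∂[p,q,r] = [q,r] − [p,r] + [p,q]. For instance
  ∂ADE = DE − AE + AD,
  ∂BDE = DE − BE + BD.
The resulting 6×4 matrix has rank 3, and its Smith normal form has invariant factors (1,1,1).

The boundary map ∂_3: C_3 → C_2 sends each 3-simplex σ to the alternating sum Σ_i (−1)^i (σ with its i-th vertex removed). For instance
  ∂ABDE = BDE − ADE + ABE − ABD.
The resulting 4×1 matrix has rank 1, and its Smith normal form has invariant factors (1).

From H_k ≅ ker(∂_k) / im(∂_{k+1}) we obtain:

  H_0: rank C_0 − rank ∂_1 = 4 − 3 = 1, and the invariant factors of ∂_1 are all 1, so H_0 = Z.
  H_1: rank ker ∂_1 − rank ∂_2 = (6 − 3) − 3 = 0, and the invariant factors of ∂_2 are all 1, so H_1 = 0.
  H_2: rank ker ∂_2 − rank ∂_3 = (4 − 3) − 1 = 0, and the invariant factors of ∂_3 are all 1, so H_2 = 0.
  H_3: rank ker ∂_3 − rank ∂_4 = (1 − 1) − 0 = 0, and there is no ∂_4, so H_3 = 0.

H_0 = Z,  H_1 = 0,  H_2 = 0,  H_3 = 0.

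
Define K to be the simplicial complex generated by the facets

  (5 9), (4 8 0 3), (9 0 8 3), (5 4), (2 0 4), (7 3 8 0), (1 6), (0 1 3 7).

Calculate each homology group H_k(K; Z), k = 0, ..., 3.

H_0 = Z,  H_1 = Z,  H_2 = 0,  H_3 = 0.

K has 10 vertices, 20 edges, 14 triangles, 4 3-simplices.
rank ∂_0 = 0, rank ∂_1 = 9 ⇒ b_0 = 10 − 0 − 9 = 1; all invariant factors of ∂_1 are 1 so no torsion. So H_0 = Z.
rank ∂_1 = 9, rank ∂_2 = 10 ⇒ b_1 = 20 − 9 − 10 = 1; all invariant factors of ∂_2 are 1 so no torsion. So H_1 = Z.
rank ∂_2 = 10, rank ∂_3 = 4 ⇒ b_2 = 14 − 10 − 4 = 0; all invariant factors of ∂_3 are 1 so no torsion. So H_2 = 0.
rank ∂_3 = 4, rank ∂_4 = 0 ⇒ b_3 = 4 − 4 − 0 = 0. So H_3 = 0.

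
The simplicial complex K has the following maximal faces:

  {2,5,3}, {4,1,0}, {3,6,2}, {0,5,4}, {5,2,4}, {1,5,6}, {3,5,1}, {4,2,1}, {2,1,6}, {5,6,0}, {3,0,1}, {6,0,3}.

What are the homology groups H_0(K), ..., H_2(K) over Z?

Fix the vertex order 0 < 1 < 2 < 3 < 4 < 5 < 6 and write every simplex with vertices in increasing order. Then dim K = 2 and the simplices of K are:

  0-simplices (7): [0], [1], [2], [3], [4], [5], [6]
  1-simplices (18): [0,1], [0,3], [0,4], [0,5], [0,6], [1,2], [1,3], [1,4], [1,5], [1,6], [2,3], [2,4], [2,5], [2,6], [3,5], [3,6], [4,5], [5,6]
  2-simplices (12): [0,1,3], [0,1,4], [0,3,6], [0,4,5], [0,5,6], [1,2,4], [1,2,6], [1,3,5], [1,5,6], [2,3,5], [2,3,6], [2,4,5]

giving chain groups C_0 ≅ Z^7, C_1 ≅ Z^18, C_2 ≅ Z^12.

The boundary map ∂_1: C_1 → C_0 maps an edge to its endpoints' difference, ∂[p,q] = q − p. For instance
  ∂[2,4] = [4] − [2].
This gives a 7×18 integer matrix of rank 6; reducing to Smith normal form yields diagonal entries (1,1,1,1,1,1).

∂_2: C_2 → C_1 maps a triangle to the signed sum of its edges. For instance
  ∂[2,4,5] = [4,5] − [2,5] + [2,4],
  ∂[1,5,6] = [5,6] − [1,6] + [1,5].
As a 18×12 matrix over Z this has rank 12, with invariant factors (1,1,1,1,1,1,1,1,1,1,1,2).

Reading off H_k = ker ∂_k / im ∂_{k+1}:

  H_0: rank C_0 − rank ∂_1 = 7 − 6 = 1, and the invariant factors of ∂_1 are all 1, so H_0 ≅ Z.
  H_1: rank ker ∂_1 − rank ∂_2 = (18 − 6) − 12 = 0, and ∂_2 has invariant factor 2 > 1, so H_1 ≅ Z_2.
  H_2: rank ker ∂_2 − rank ∂_3 = (12 − 12) − 0 = 0, and there is no ∂_3, so H_2 ≅ 0.

H_0 = Z,  H_1 = Z_2,  H_2 = 0.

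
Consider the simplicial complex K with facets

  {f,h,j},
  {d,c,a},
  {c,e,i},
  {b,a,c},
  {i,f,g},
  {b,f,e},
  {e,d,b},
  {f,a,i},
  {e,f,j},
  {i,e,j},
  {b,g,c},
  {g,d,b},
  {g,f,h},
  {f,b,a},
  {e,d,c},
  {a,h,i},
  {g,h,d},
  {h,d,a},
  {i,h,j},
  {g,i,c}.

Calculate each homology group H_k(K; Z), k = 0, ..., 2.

Take the total order a < b < c < d < e < f < g < h < i < j on the vertex set. Then K (dimension 2) consists of the simplices:

  0-simplices (10): a, b, c, d, e, f, g, h, i, j
  1-simplices (30): ab, ac, ad, af, ah, ai, bc, bd, be, bf, bg, cd, ce, cg, ci, de, dg, dh, ef, ei, ej, fg, fh, fi, fj, gh, gi, hi, hj, ij
  2-simplices (20): abc, abf, acd, adh, afi, ahi, bcg, bde, bdg, bef, cde, cei, cgi, dgh, efj, eij, fgh, fgi, fhj, hij

Hence C_0 ≅ Z^10, C_1 ≅ Z^30, C_2 ≅ Z^20.

∂_1: C_1 → C_0 sends each edge [p,q] (with p < q) to q − p. For instance
  ∂hi = i − h.
The 10×30 boundary matrix has rank 9 and Smith normal form diag(1,1,1,1,1,1,1,1,1).

The boundary map ∂_2: C_2 → C_1 sends each 2-simplex [p,q,r] to [q,r] − [p,r] + [p,q]. For instance
  ∂adh = dh − ah + ad,
  ∂cde = de − ce + cd.
This gives a 30×20 integer matrix of rank 20; reducing to Smith normal form yields diagonal entries (1,1,1,1,1,1,1,1,1,1,1,1,1,1,1,1,1,1,1,2).

Computing H_k = (kernel of ∂_k) / (image of ∂_{k+1}):

  H_0: rank C_0 − rank ∂_1 = 10 − 9 = 1, and the invariant factors of ∂_1 are all 1, so H_0 ≅ Z.
  H_1: rank ker ∂_1 − rank ∂_2 = (30 − 9) − 20 = 1, and ∂_2 has invariant factor 2 > 1, so H_1 ≅ Z ⊕ Z/2.
  H_2: rank ker ∂_2 − rank ∂_3 = (20 − 20) − 0 = 0, and there is no ∂_3, so H_2 ≅ 0.

(K is a triangulation of the Klein bottle.)

H_0 = Z,  H_1 = Z ⊕ Z/2,  H_2 = 0.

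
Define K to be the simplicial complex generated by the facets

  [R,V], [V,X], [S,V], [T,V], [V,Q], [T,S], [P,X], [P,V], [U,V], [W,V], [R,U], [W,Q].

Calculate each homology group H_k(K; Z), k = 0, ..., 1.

H_0 = Z,  H_1 = Z^4.

Take the total order P < Q < R < S < T < U < V < W < X on the vertex set. Then K (dimension 1) consists of the simplices:

  0-simplices (9): P, Q, R, S, T, U, V, W, X
  1-simplices (12): PV, PX, QV, QW, RU, RV, ST, SV, TV, UV, VW, VX

Hence C_0 ≅ Z^9, C_1 ≅ Z^12.

The boundary map ∂_1: C_1 → C_0 sends each edge [p,q] (with p < q) to q − p. For instance
  ∂VW = W − V.
The 9×12 boundary matrix has rank 8 and Smith normal form diag(1,1,1,1,1,1,1,1).

Reading off H_k = ker ∂_k / im ∂_{k+1}:

  H_0: rank C_0 − rank ∂_1 = 9 − 8 = 1, and the invariant factors of ∂_1 are all 1, so H_0 = Z.
  H_1: rank ker ∂_1 − rank ∂_2 = (12 − 8) − 0 = 4, and there is no ∂_2, so H_1 = Z^4.

As a check, the Euler characteristic is 9 − 12 = -3, which agrees with 1 − 4 = -3.
(K is a triangulation of a wedge of 4 circles.)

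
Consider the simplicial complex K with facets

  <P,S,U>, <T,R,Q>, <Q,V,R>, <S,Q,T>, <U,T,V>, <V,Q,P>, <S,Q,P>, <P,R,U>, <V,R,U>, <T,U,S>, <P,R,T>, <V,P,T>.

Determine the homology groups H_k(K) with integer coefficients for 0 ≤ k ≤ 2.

K has 7 vertices, 18 edges, 12 triangles.
rank ∂_0 = 0, rank ∂_1 = 6 ⇒ b_0 = 7 − 0 − 6 = 1; all invariant factors of ∂_1 are 1 so no torsion. So H_0 = Z.
rank ∂_1 = 6, rank ∂_2 = 12 ⇒ b_1 = 18 − 6 − 12 = 0; ∂_2 has invariant factor(s) [2] giving torsion. So H_1 = Z/2Z.
rank ∂_2 = 12, rank ∂_3 = 0 ⇒ b_2 = 12 − 12 − 0 = 0. So H_2 = 0.

H_0 ≅ Z,  H_1 ≅ Z/2Z,  H_2 = 0.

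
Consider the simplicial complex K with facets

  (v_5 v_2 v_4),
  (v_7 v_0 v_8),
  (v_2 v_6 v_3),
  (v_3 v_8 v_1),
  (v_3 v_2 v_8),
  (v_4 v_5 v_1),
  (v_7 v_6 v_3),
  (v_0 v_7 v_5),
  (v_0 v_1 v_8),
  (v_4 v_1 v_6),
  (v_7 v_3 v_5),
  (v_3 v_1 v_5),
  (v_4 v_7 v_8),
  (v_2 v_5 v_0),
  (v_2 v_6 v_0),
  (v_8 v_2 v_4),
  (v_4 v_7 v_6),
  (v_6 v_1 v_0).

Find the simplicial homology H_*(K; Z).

Take the total order v_0 < v_1 < v_2 < v_3 < v_4 < v_5 < v_6 < v_7 < v_8 on the vertex set. Then K (dimension 2) consists of the simplices:

  0-simplices (9): [v_0], [v_1], [v_2], [v_3], [v_4], [v_5], [v_6], [v_7], [v_8]
  1-simplices (27): (27 of them)
  2-simplices (18): (18 of them)

giving chain groups C_0 ≅ Z^9, C_1 ≅ Z^27, C_2 ≅ Z^18.

Boundary ∂_1: C_1 → C_0 is given by ∂[p,q] = [q] − [p]. For instance
  ∂[v_3,v_5] = [v_5] − [v_3].
This gives a 9×27 integer matrix of rank 8; reducing to Smith normal form yields diagonal entries (1,1,1,1,1,1,1,1).

∂_2: C_2 → C_1 maps a triangle to the signed sum of its edges. For instance
  ∂[v_1,v_4,v_5] = [v_4,v_5] − [v_1,v_5] + [v_1,v_4],
  ∂[v_0,v_7,v_8] = [v_7,v_8] − [v_0,v_8] + [v_0,v_7].
As a 27×18 matrix over Z this has rank 17, with invariant factors (1,1,1,1,1,1,1,1,1,1,1,1,1,1,1,1,1).

Computing H_k = (kernel of ∂_k) / (image of ∂_{k+1}):

  H_0: rank C_0 − rank ∂_1 = 9 − 8 = 1, and the invariant factors of ∂_1 are all 1, so H_0 = Z.
  H_1: rank ker ∂_1 − rank ∂_2 = (27 − 8) − 17 = 2, and the invariant factors of ∂_2 are all 1, so H_1 = Z^2.
  H_2: rank ker ∂_2 − rank ∂_3 = (18 − 17) − 0 = 1, and there is no ∂_3, so H_2 = Z.

(K is a triangulation of the torus T^2.)

H_0 = Z,  H_1 = Z^2,  H_2 = Z.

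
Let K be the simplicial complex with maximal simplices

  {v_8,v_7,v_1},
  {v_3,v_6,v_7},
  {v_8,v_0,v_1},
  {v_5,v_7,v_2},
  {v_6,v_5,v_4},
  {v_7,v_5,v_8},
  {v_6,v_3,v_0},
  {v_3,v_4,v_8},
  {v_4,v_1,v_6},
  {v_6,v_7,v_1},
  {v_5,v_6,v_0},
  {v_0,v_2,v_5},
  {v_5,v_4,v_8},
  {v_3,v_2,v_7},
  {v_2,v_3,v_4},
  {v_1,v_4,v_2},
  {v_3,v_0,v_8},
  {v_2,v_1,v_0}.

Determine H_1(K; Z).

Take the total order v_0 < v_1 < v_2 < v_3 < v_4 < v_5 < v_6 < v_7 < v_8 on the vertex set. Then K (dimension 2) consists of the simplices:

  0-simplices (9): [v_0], [v_1], [v_2], [v_3], [v_4], [v_5], [v_6], [v_7], [v_8]
  1-simplices (27): (27 of them)
  2-simplices (18): (18 of them)

so the chain groups are C_0 ≅ Z^9, C_1 ≅ Z^27, C_2 ≅ Z^18.

Boundary ∂_1: C_1 → C_0 is given by ∂[p,q] = [q] − [p]. For instance
  ∂[v_3,v_4] = [v_4] − [v_3].
As a 9×27 matrix over Z this has rank 8, with invariant factors (1,1,1,1,1,1,1,1).

The boundary map ∂_2: C_2 → C_1 sends each 2-simplex [p,q,r] to [q,r] − [p,r] + [p,q]. For instance
  ∂[v_5,v_7,v_8] = [v_7,v_8] − [v_5,v_8] + [v_5,v_7],
  ∂[v_1,v_6,v_7] = [v_6,v_7] − [v_1,v_7] + [v_1,v_6].
The resulting 27×18 matrix has rank 17, and its Smith normal form has invariant factors (1,1,1,1,1,1,1,1,1,1,1,1,1,1,1,1,1).

From H_k ≅ ker(∂_k) / im(∂_{k+1}) we obtain:

  H_1: rank ker ∂_1 − rank ∂_2 = (27 − 8) − 17 = 2, and the invariant factors of ∂_2 are all 1, so H_1 = Z^2.

H_1 = Z^2.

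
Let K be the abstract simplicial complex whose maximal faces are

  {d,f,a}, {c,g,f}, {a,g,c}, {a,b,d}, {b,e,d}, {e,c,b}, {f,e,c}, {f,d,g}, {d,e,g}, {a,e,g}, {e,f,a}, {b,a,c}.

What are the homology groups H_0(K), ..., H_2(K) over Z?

Take the total order a < b < c < d < e < f < g on the vertex set. Then K (dimension 2) consists of the simplices:

  0-simplices (7): a, b, c, d, e, f, g
  1-simplices (18): ab, ac, ad, ae, af, ag, bc, bd, be, ce, cf, cg, de, df, dg, ef, eg, fg
  2-simplices (12): abc, abd, acg, adf, aef, aeg, bce, bde, cef, cfg, deg, dfg

so the chain groups are C_0 ≅ Z^7, C_1 ≅ Z^18, C_2 ≅ Z^12.

The boundary map ∂_1: C_1 → C_0 sends each edge [p,q] (with p < q) to q − p. For instance
  ∂eg = g − e.
The 7×18 boundary matrix has rank 6 and Smith normal form diag(1,1,1,1,1,1).

Boundary ∂_2: C_2 → C_1 sends each 2-simplex [p,q,r] to [q,r] − [p,r] + [p,q]. For instance
  ∂abc = bc − ac + ab,
  ∂dfg = fg − dg + df.
The 18×12 boundary matrix has rank 12 and Smith normal form diag(1,1,1,1,1,1,1,1,1,1,1,2).

Reading off H_k = ker ∂_k / im ∂_{k+1}:

  H_0: rank C_0 − rank ∂_1 = 7 − 6 = 1, and the invariant factors of ∂_1 are all 1, so H_0 ≅ Z.
  H_1: rank ker ∂_1 − rank ∂_2 = (18 − 6) − 12 = 0, and ∂_2 has invariant factor 2 > 1, so H_1 ≅ Z/2.
  H_2: rank ker ∂_2 − rank ∂_3 = (12 − 12) − 0 = 0, and there is no ∂_3, so H_2 ≅ 0.

As a check, the Euler characteristic is 7 − 18 + 12 = 1, which agrees with 1 − 0 + 0 = 1.
(K is a triangulation of the real projective plane RP^2.)

H_0 = Z,  H_1 = Z/2,  H_2 = 0.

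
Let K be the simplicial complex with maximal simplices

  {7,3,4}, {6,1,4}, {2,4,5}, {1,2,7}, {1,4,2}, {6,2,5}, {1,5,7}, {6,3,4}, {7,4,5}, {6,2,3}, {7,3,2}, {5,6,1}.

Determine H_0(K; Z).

We work with the vertex ordering 1 < 2 < 3 < 4 < 5 < 6 < 7. The simplices of K, each written with vertices in increasing order, are:

  0-simplices (7): [1], [2], [3], [4], [5], [6], [7]
  1-simplices (18): [1,2], [1,4], [1,5], [1,6], [1,7], [2,3], [2,4], [2,5], [2,6], [2,7], [3,4], [3,6], [3,7], [4,5], [4,6], [4,7], [5,6], [5,7]
  2-simplices (12): [1,2,4], [1,2,7], [1,4,6], [1,5,6], [1,5,7], [2,3,6], [2,3,7], [2,4,5], [2,5,6], [3,4,6], [3,4,7], [4,5,7]

giving chain groups C_0 ≅ Z^7, C_1 ≅ Z^18, C_2 ≅ Z^12.

∂_1: C_1 → C_0 is given by ∂[p,q] = [q] − [p]. For instance
  ∂[2,4] = [4] − [2].
As a 7×18 matrix over Z this has rank 6, with invariant factors (1,1,1,1,1,1).

Boundary ∂_2: C_2 → C_1 acts by ∂[p,q,r] = [q,r] − [p,r] + [p,q]. For instance
  ∂[1,5,7] = [5,7] − [1,7] + [1,5],
  ∂[1,2,7] = [2,7] − [1,7] + [1,2].
The resulting 18×12 matrix has rank 12, and its Smith normal form has invariant factors (1,1,1,1,1,1,1,1,1,1,1,2).

Reading off H_k = ker ∂_k / im ∂_{k+1}:

  H_0: rank C_0 − rank ∂_1 = 7 − 6 = 1, and the invariant factors of ∂_1 are all 1, so H_0 ≅ Z.

(K is a triangulation of the real projective plane RP^2.)

H_0 = Z.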